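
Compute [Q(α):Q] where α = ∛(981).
[Q(α):Q] = 3

The minimal polynomial of α is x^3 - 981, irreducible over Q since 981 is not a perfect cube (so x^3 - 981 has no rational root). Hence [Q(α):Q] = deg(m_α) = 3.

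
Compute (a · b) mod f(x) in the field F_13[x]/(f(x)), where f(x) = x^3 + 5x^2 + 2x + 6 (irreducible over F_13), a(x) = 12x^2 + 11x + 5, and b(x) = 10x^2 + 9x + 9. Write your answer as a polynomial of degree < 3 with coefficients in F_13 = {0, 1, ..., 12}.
a · b ≡ 3x^2 + 6x + 10 (mod f(x))

Multiply in F_13[x]: a(x)·b(x) = (12x^2 + 11x + 5)·(10x^2 + 9x + 9) = 3x^4 + 10x^3 + 10x^2 + x + 6. This has degree ≥ 3, so divide by f(x) over F_13: 3x^4 + 10x^3 + 10x^2 + x + 6 = (3x + 8)·(x^3 + 5x^2 + 2x + 6) + (3x^2 + 6x + 10). Hence a·b ≡ 3x^2 + 6x + 10 (mod f). (F_13[x]/(f) is a field with 13^3 = 2197 elements since f is irreducible of degree 3.)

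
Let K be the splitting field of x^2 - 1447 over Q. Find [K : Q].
[K : Q] = 2

f(x) = x^2 - 1447 factors as (x - √1447)(x + √1447). The splitting field is K = Q(√1447). Since 1447 is squarefree and > 1, it is not a perfect square, so x^2 - 1447 is irreducible over Q and [Q(√1447) : Q] = 2. Hence [K : Q] = 2.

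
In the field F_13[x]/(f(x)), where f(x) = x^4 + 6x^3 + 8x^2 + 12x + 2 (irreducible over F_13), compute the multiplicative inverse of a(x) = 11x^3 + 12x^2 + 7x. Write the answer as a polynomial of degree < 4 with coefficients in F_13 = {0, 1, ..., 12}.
a(x)^(-1) ≡ 7x^3 + 6x^2 + 3x + 1 (mod f(x))

Since f is irreducible over F_13, F_13[x]/(f) is a field and a(x) ≠ 0 has an inverse. Apply the extended Euclidean algorithm to f(x) and a(x) in F_13[x]: f(x) = (6x + 7)·a(x) + (12x^2 + 2x + 2);  a(x) = (2x + 5)·(12x^2 + 2x + 2) + (6x + 3);  (12x^2 + 2x + 2) = (2x + 8)·(6x + 3) + (4). The last nonzero remainder is the constant 4 = gcd(f, a) in F_13. Back-substituting through the division chain expresses 4 = s(x)·a(x) + t(x)·f(x) with s(x) ≡ 2x^3 + 11x^2 + 12x + 4 (mod f), so (2x^3 + 11x^2 + 12x + 4)·a(x) ≡ 4 (mod f). Multiplying by 4^(-1) ≡ 10 in F_13 gives a(x)^(-1) ≡ 10·(2x^3 + 11x^2 + 12x + 4) ≡ 7x^3 + 6x^2 + 3x + 1 (mod f). Check: (11x^3 + 12x^2 + 7x)·(7x^3 + 6x^2 + 3x + 1) = 12x^6 + 7x^5 + 11x^4 + 11x^3 + 7x^2 + 7x ≡ 1 (mod x^4 + 6x^3 + 8x^2 + 12x + 2).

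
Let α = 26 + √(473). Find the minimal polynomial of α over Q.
m_α(x) = x^2 - 52x + 203

From α - 26 = √(473), squaring gives (α - 26)^2 = 473, i.e. α^2 - 52α + 676 = 473, so α^2 - 52α + 203 = 0. The discriminant of x^2 - 52x + 203 is (-52)^2 - 4·(203) = 2704 - 812 = 1892, and 4·(473) is not a perfect square in Q since 473 is squarefree and ≠ 1. Hence x^2 - 52x + 203 is irreducible over Q and is the minimal polynomial of α.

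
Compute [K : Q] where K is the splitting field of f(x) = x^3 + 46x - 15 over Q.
[K : Q] = 6

By the rational root test, any rational root of the monic integer polynomial f(x) = x^3 + 46x - 15 must be an integer dividing the constant term -15, i.e. one of ±{1, 3, 5, 15}. Evaluating: f(1) = 32, f(-1) = -62, f(3) = 150, f(-3) = -180, f(5) = 340, f(-5) = -370, f(15) = 4050, f(-15) = -4080; none is 0, so f has no rational root and is therefore irreducible over Q (a cubic with no linear factor over a field is irreducible). For an irreducible cubic, the Galois group is A_3 or S_3 according as the discriminant disc(f) = -4a^3 - 27b^2 = -4·(46)^3 - 27·(-15)^2 = -395419 is or is not a square in Q. Here disc(f) = -395419 is not a perfect square in Q, so the Galois group of f over Q is not contained in A_3 and must be all of S_3. The splitting field has degree |S_3| = 6 over Q, so [K : Q] = 6.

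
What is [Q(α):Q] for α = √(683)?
[Q(α):Q] = 2

[Q(α):Q] equals the degree of the minimal polynomial of α. Here α^2 = 683 and x^2 - 683 is irreducible (d = 683 is squarefree, ≠ 1, hence not a square), so deg(m_α) = 2. Thus [Q(α):Q] = 2.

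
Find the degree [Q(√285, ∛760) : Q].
[Q(√285, ∛760) : Q] = 6

Let L = Q(√285, ∛760). Since Q(√285) ⊂ L and [Q(√285):Q] = 2, the tower law gives 2 | [L:Q]. Likewise Q(∛760) ⊂ L with [Q(∛760):Q] = 3 (because 760 is not a perfect cube), so 3 | [L:Q]. As gcd(2,3) = 1, [L:Q] is divisible by 6. Conversely L is generated over Q by √285 and ∛760, so [L:Q] ≤ 2·3 = 6. Therefore [Q(√285, ∛760) : Q] = 6.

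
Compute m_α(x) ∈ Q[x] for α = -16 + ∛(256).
m_α(x) = x^3 + 48x^2 + 768x + 3840

Set β = α + 16 = ∛(256), so β^3 = 256. Then (α + 16)^3 - 256 = 0, i.e. α is a root of g(x) = (x + 16)^3 - 256 = x^3 + 48x^2 + 768x + 3840. Since g(x) = h(x + 16) where h(x) = x^3 - 256, and h is irreducible over Q (because 256 is not a perfect cube, so h has no rational root, and a monic cubic with no rational root is irreducible), g is also irreducible (irreducibility is preserved under the substitution x → x + 16). Hence m_α(x) = x^3 + 48x^2 + 768x + 3840.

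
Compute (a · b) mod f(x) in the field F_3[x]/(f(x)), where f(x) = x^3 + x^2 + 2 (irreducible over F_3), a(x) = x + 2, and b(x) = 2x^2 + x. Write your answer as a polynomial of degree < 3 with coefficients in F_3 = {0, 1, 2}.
a · b ≡ 2x + 2 (mod f(x))

Multiply in F_3[x]: a(x)·b(x) = (x + 2)·(2x^2 + x) = 2x^3 + 2x^2 + 2x. This has degree ≥ 3, so divide by f(x) over F_3: 2x^3 + 2x^2 + 2x = (2)·(x^3 + x^2 + 2) + (2x + 2). Hence a·b ≡ 2x + 2 (mod f). (F_3[x]/(f) is a field with 3^3 = 27 elements since f is irreducible of degree 3.)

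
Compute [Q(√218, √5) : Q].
[Q(√218, √5) : Q] = 4

[Q(√218):Q] = 2 (min poly x^2 - 218, irreducible since 218 is squarefree > 1). For the top step, suppose √5 ∈ Q(√218), say √5 = c + d√218 with c, d ∈ Q. Squaring: 5 = c^2 + 218d^2 + 2cd√218. Since √218 ∉ Q this forces 2cd = 0. If d = 0 then √5 = c ∈ Q, contradicting 5 squarefree > 1. If c = 0 then 5 = 218d^2, so 218·5 = (218d)^2 is a perfect square in Q — but 218·5 = 1090 is not a perfect square (since 218 and 5 are distinct squarefree integers). Contradiction. Hence √5 ∉ Q(√218), so x^2 - 5 stays irreducible over Q(√218) and [Q(√218, √5) : Q(√218)] = 2. By the tower law, [Q(√218, √5) : Q] = 2 · 2 = 4.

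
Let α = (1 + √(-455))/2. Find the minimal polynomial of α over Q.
m_α(x) = x^2 - x + 114

From 2α - 1 = √(-455), squaring gives (2α - 1)^2 = -455, i.e. 4α^2 - 4α + 1 = -455, so α^2 - α + (1 + 455)/4 = 0. Since -455 ≡ 1 (mod 4), (1 + 455)/4 = 114 ∈ Z. The polynomial x^2 - x + 114 has discriminant 1 - 4·(114) = -455, which is not a perfect square in Q (d = -455 is squarefree and ≠ 1), so x^2 - x + 114 is irreducible over Q. It is the minimal polynomial of α.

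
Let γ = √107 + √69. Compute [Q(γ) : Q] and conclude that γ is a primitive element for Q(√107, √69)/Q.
[Q(γ) : Q] = 4 (equivalently, Q(γ) = Q(√107, √69))

Obviously Q(γ) ⊆ Q(√107, √69), and [Q(√107, √69):Q] = 4 (since 107, 69 are distinct squarefree integers > 1 with 7383 not a perfect square). To show equality we compute the minimal polynomial of γ. From γ = √107 + √69: γ^2 = 107 + 2√(7383) + 69 = 176 + 2√(7383), so γ^2 - 176 = 2√(7383); squaring, (γ^2 - 176)^2 = 4·7383, i.e. γ^4 - 352γ^2 + 30976 - 29532 = 0, i.e. γ^4 - 352γ^2 + 1444 = 0. So γ is a root of x^4 - 352x^2 + 1444. This polynomial is irreducible over Q: it has no rational root (each ±√107 ± √69 is irrational), and any factorization into two quadratics over Q would force √(7383) ∈ Q (pairing opposite roots) or √107, √69 ∈ Q (other pairings), all impossible. Hence [Q(γ):Q] = 4 = [Q(√107, √69):Q], so Q(γ) = Q(√107, √69).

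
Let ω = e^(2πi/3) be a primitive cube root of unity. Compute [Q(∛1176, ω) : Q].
[Q(∛1176, ω) : Q] = 6

[Q(∛1176):Q] = 3 (min poly x^3 - 1176, irreducible since 1176 is not a perfect cube). [Q(ω):Q] = 2 (min poly x^2 + x + 1). Since Q(∛1176) ⊂ R and ω ∉ R, we have ω ∉ Q(∛1176), so x^2 + x + 1 remains irreducible over Q(∛1176) and [Q(∛1176, ω) : Q(∛1176)] = 2. By the tower law, [Q(∛1176, ω) : Q] = 3 · 2 = 6. (In fact Q(∛1176, ω) is the splitting field of x^3 - 1176 over Q.)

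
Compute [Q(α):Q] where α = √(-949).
[Q(α):Q] = 2

[Q(α):Q] equals the degree of the minimal polynomial of α. Here α^2 = -949 and x^2 + 949 is irreducible (d = -949 is squarefree, ≠ 1, hence not a square), so deg(m_α) = 2. Thus [Q(α):Q] = 2.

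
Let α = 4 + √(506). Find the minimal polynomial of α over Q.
m_α(x) = x^2 - 8x - 490

From α - 4 = √(506), squaring gives (α - 4)^2 = 506, i.e. α^2 - 8α + 16 = 506, so α^2 - 8α - 490 = 0. The discriminant of x^2 - 8x - 490 is (-8)^2 - 4·(-490) = 64 + 1960 = 2024, and 4·(506) is not a perfect square in Q since 506 is squarefree and ≠ 1. Hence x^2 - 8x - 490 is irreducible over Q and is the minimal polynomial of α.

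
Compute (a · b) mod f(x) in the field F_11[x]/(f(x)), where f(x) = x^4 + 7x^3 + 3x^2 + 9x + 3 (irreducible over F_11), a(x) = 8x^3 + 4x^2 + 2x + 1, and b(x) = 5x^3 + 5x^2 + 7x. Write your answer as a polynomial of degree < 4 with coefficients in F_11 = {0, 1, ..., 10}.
a · b ≡ 9x^3 + x^2 + 5x + 3 (mod f(x))

Multiply in F_11[x]: a(x)·b(x) = (8x^3 + 4x^2 + 2x + 1)·(5x^3 + 5x^2 + 7x) = 7x^6 + 5x^5 + 9x^4 + 10x^3 + 8x^2 + 7x. This has degree ≥ 4, so divide by f(x) over F_11: 7x^6 + 5x^5 + 9x^4 + 10x^3 + 8x^2 + 7x = (7x^2 + 10)·(x^4 + 7x^3 + 3x^2 + 9x + 3) + (9x^3 + x^2 + 5x + 3). Hence a·b ≡ 9x^3 + x^2 + 5x + 3 (mod f). (F_11[x]/(f) is a field with 11^4 = 14641 elements since f is irreducible of degree 4.)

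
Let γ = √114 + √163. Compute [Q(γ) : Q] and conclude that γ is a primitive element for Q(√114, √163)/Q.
[Q(γ) : Q] = 4 (equivalently, Q(γ) = Q(√114, √163))

Obviously Q(γ) ⊆ Q(√114, √163), and [Q(√114, √163):Q] = 4 (since 114, 163 are distinct squarefree integers > 1 with 18582 not a perfect square). To show equality we compute the minimal polynomial of γ. From γ = √114 + √163: γ^2 = 114 + 2√(18582) + 163 = 277 + 2√(18582), so γ^2 - 277 = 2√(18582); squaring, (γ^2 - 277)^2 = 4·18582, i.e. γ^4 - 554γ^2 + 76729 - 74328 = 0, i.e. γ^4 - 554γ^2 + 2401 = 0. So γ is a root of x^4 - 554x^2 + 2401. This polynomial is irreducible over Q: it has no rational root (each ±√114 ± √163 is irrational), and any factorization into two quadratics over Q would force √(18582) ∈ Q (pairing opposite roots) or √114, √163 ∈ Q (other pairings), all impossible. Hence [Q(γ):Q] = 4 = [Q(√114, √163):Q], so Q(γ) = Q(√114, √163).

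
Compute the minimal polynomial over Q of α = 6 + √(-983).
m_α(x) = x^2 - 12x + 1019

From α - 6 = √(-983), squaring gives (α - 6)^2 = -983, i.e. α^2 - 12α + 36 = -983, so α^2 - 12α + 1019 = 0. The discriminant of x^2 - 12x + 1019 is (-12)^2 - 4·(1019) = 144 - 4076 = -3932, and 4·(-983) is not a perfect square in Q since -983 is squarefree and ≠ 1. Hence x^2 - 12x + 1019 is irreducible over Q and is the minimal polynomial of α.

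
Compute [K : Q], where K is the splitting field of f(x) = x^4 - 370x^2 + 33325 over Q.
[K : Q] = 4

Solving the quadratic in x^2: x^2 = (370 ± √(370^2 - 4·33325))/2 = (370 ± √3600)/2 = (370 ± 60)/2, giving x^2 = 215 or x^2 = 155. So f(x) = (x^2 - 215)(x^2 - 155) and the roots of f are ±√215, ±√155. Hence the splitting field is K = Q(√215, √155). Since 215 and 155 are distinct squarefree integers > 1, their product 33325 is not a perfect square, so √155 ∉ Q(√215). By the tower law [K:Q] = [Q(√215,√155):Q(√215)] · [Q(√215):Q] = 2 · 2 = 4.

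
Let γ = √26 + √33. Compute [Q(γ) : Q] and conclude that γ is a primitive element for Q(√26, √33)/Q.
[Q(γ) : Q] = 4 (equivalently, Q(γ) = Q(√26, √33))

Obviously Q(γ) ⊆ Q(√26, √33), and [Q(√26, √33):Q] = 4 (since 26, 33 are distinct squarefree integers > 1 with 858 not a perfect square). To show equality we compute the minimal polynomial of γ. From γ = √26 + √33: γ^2 = 26 + 2√(858) + 33 = 59 + 2√(858), so γ^2 - 59 = 2√(858); squaring, (γ^2 - 59)^2 = 4·858, i.e. γ^4 - 118γ^2 + 3481 - 3432 = 0, i.e. γ^4 - 118γ^2 + 49 = 0. So γ is a root of x^4 - 118x^2 + 49. This polynomial is irreducible over Q: it has no rational root (each ±√26 ± √33 is irrational), and any factorization into two quadratics over Q would force √(858) ∈ Q (pairing opposite roots) or √26, √33 ∈ Q (other pairings), all impossible. Hence [Q(γ):Q] = 4 = [Q(√26, √33):Q], so Q(γ) = Q(√26, √33).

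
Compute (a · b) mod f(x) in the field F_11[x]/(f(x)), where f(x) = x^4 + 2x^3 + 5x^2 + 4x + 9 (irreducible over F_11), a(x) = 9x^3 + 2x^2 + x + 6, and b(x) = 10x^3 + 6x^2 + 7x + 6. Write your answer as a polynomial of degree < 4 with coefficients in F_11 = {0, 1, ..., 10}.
a · b ≡ 5x^3 + 5x^2 + 8x + 5 (mod f(x))

Multiply in F_11[x]: a(x)·b(x) = (9x^3 + 2x^2 + x + 6)·(10x^3 + 6x^2 + 7x + 6) = 2x^6 + 8x^5 + 8x^4 + 2x^3 + 4x + 3. This has degree ≥ 4, so divide by f(x) over F_11: 2x^6 + 8x^5 + 8x^4 + 2x^3 + 4x + 3 = (2x^2 + 4x + 1)·(x^4 + 2x^3 + 5x^2 + 4x + 9) + (5x^3 + 5x^2 + 8x + 5). Hence a·b ≡ 5x^3 + 5x^2 + 8x + 5 (mod f). (F_11[x]/(f) is a field with 11^4 = 14641 elements since f is irreducible of degree 4.)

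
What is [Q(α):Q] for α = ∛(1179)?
[Q(α):Q] = 3

The minimal polynomial of α is x^3 - 1179, irreducible over Q since 1179 is not a perfect cube (so x^3 - 1179 has no rational root). Hence [Q(α):Q] = deg(m_α) = 3.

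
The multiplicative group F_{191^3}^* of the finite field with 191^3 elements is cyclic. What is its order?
|F_{191^3}^*| = 6967870

F_{191^3} has 191^3 = 6967871 elements; its multiplicative group consists of all nonzero elements, so |F_{191^3}^*| = 6967871 - 1 = 6967870. (It is cyclic since any finite subgroup of the multiplicative group of a field is cyclic.)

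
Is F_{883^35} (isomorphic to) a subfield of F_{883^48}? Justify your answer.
No: F_{883^35} is not a subfield of F_{883^48}

F_{p^m} embeds in F_{p^n} iff m | n. Here 35 ∤ 48 (since 48 = 1·35 + 13 with remainder 13 ≠ 0), so F_{883^35} is not a subfield of F_{883^48}. Equivalently: if it were, the tower law would give 35 = [F_{883^35}:F_883] dividing [F_{883^48}:F_883] = 48, contradiction.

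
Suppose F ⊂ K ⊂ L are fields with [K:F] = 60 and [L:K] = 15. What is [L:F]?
[L:F] = 900

The tower law says that for any tower of field extensions F ⊂ K ⊂ L with finite degrees, [L:F] = [L:K] · [K:F]. Here this gives [L:F] = 15 · 60 = 900.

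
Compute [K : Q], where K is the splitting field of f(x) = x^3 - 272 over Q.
[K : Q] = 6

The roots of x^3 - 272 are ∛272, ω∛272, ω^2∛272 where ω = e^(2πi/3) is a primitive cube root of unity, so K = Q(∛272, ω). Now [Q(∛272):Q] = 3 (since 272 is not a perfect cube, x^3 - 272 is irreducible) and [Q(ω):Q] = 2. Both 2 and 3 divide [K:Q], and [K:Q] ≤ 3·2 = 6, so [K:Q] = 6. (Equivalently: Q(∛272) ⊂ R but ω ∉ R, so [K : Q(∛272)] = 2.)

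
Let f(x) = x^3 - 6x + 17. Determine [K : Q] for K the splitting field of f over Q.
[K : Q] = 6

By the rational root test, any rational root of the monic integer polynomial f(x) = x^3 - 6x + 17 must be an integer dividing the constant term 17, i.e. one of ±{1, 17}. Evaluating: f(1) = 12, f(-1) = 22, f(17) = 4828, f(-17) = -4794; none is 0, so f has no rational root and is therefore irreducible over Q (a cubic with no linear factor over a field is irreducible). For an irreducible cubic, the Galois group is A_3 or S_3 according as the discriminant disc(f) = -4a^3 - 27b^2 = -4·(-6)^3 - 27·(17)^2 = -6939 is or is not a square in Q. Here disc(f) = -6939 is not a perfect square in Q, so the Galois group of f over Q is not contained in A_3 and must be all of S_3. The splitting field has degree |S_3| = 6 over Q, so [K : Q] = 6.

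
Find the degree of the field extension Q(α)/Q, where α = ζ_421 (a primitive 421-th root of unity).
[Q(α):Q] = 420

The minimal polynomial of ζ_421 over Q is the 421-th cyclotomic polynomial Φ_421(x), which is irreducible over Q and has degree φ(421) = 420. Hence [Q(α):Q] = φ(421) = 420.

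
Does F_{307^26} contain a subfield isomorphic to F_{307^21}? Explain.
No: F_{307^21} is not a subfield of F_{307^26}

F_{p^m} embeds in F_{p^n} iff m | n. Here 21 ∤ 26 (since 26 = 1·21 + 5 with remainder 5 ≠ 0), so F_{307^21} is not a subfield of F_{307^26}. Equivalently: if it were, the tower law would give 21 = [F_{307^21}:F_307] dividing [F_{307^26}:F_307] = 26, contradiction.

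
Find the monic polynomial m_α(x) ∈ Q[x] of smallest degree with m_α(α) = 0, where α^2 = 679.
m_α(x) = x^2 - 679

α satisfies α^2 - 679 = 0, so x^2 - 679 annihilates α. Since d = 679 is squarefree and ≠ 1, it is not a perfect square in Q, so x^2 - 679 has no rational root and is therefore irreducible over Q (a degree-2 polynomial over a field is irreducible iff it has no root). Hence m_α(x) = x^2 - 679.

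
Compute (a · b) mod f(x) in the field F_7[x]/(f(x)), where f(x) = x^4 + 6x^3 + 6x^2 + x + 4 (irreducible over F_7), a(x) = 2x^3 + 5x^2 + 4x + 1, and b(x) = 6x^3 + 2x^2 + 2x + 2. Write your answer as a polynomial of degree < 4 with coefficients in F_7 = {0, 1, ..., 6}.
a · b ≡ 4x^3 + x^2 + 3x + 3 (mod f(x))

Multiply in F_7[x]: a(x)·b(x) = (2x^3 + 5x^2 + 4x + 1)·(6x^3 + 2x^2 + 2x + 2) = 5x^6 + 6x^5 + 3x^4 + 6x^2 + 3x + 2. This has degree ≥ 4, so divide by f(x) over F_7: 5x^6 + 6x^5 + 3x^4 + 6x^2 + 3x + 2 = (5x^2 + 4x + 5)·(x^4 + 6x^3 + 6x^2 + x + 4) + (4x^3 + x^2 + 3x + 3). Hence a·b ≡ 4x^3 + x^2 + 3x + 3 (mod f). (F_7[x]/(f) is a field with 7^4 = 2401 elements since f is irreducible of degree 4.)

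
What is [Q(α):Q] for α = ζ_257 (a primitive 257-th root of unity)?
[Q(α):Q] = 256

The minimal polynomial of ζ_257 over Q is the 257-th cyclotomic polynomial Φ_257(x), which is irreducible over Q and has degree φ(257) = 256. Hence [Q(α):Q] = φ(257) = 256.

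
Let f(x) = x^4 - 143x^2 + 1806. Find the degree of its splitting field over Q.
[K : Q] = 4

Solving the quadratic in x^2: x^2 = (143 ± √(143^2 - 4·1806))/2 = (143 ± √13225)/2 = (143 ± 115)/2, giving x^2 = 129 or x^2 = 14. So f(x) = (x^2 - 129)(x^2 - 14) and the roots of f are ±√129, ±√14. Hence the splitting field is K = Q(√129, √14). Since 129 and 14 are distinct squarefree integers > 1, their product 1806 is not a perfect square, so √14 ∉ Q(√129). By the tower law [K:Q] = [Q(√129,√14):Q(√129)] · [Q(√129):Q] = 2 · 2 = 4.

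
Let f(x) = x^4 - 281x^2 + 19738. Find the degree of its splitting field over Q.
[K : Q] = 4

Solving the quadratic in x^2: x^2 = (281 ± √(281^2 - 4·19738))/2 = (281 ± √9)/2 = (281 ± 3)/2, giving x^2 = 139 or x^2 = 142. So f(x) = (x^2 - 139)(x^2 - 142) and the roots of f are ±√139, ±√142. Hence the splitting field is K = Q(√139, √142). Since 139 and 142 are distinct squarefree integers > 1, their product 19738 is not a perfect square, so √142 ∉ Q(√139). By the tower law [K:Q] = [Q(√139,√142):Q(√139)] · [Q(√139):Q] = 2 · 2 = 4.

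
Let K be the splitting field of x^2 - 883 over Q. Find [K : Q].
[K : Q] = 2

f(x) = x^2 - 883 factors as (x - √883)(x + √883). The splitting field is K = Q(√883). Since 883 is squarefree and > 1, it is not a perfect square, so x^2 - 883 is irreducible over Q and [Q(√883) : Q] = 2. Hence [K : Q] = 2.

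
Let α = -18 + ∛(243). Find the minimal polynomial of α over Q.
m_α(x) = x^3 + 54x^2 + 972x + 5589

Set β = α + 18 = ∛(243), so β^3 = 243. Then (α + 18)^3 - 243 = 0, i.e. α is a root of g(x) = (x + 18)^3 - 243 = x^3 + 54x^2 + 972x + 5589. Since g(x) = h(x + 18) where h(x) = x^3 - 243, and h is irreducible over Q (because 243 is not a perfect cube, so h has no rational root, and a monic cubic with no rational root is irreducible), g is also irreducible (irreducibility is preserved under the substitution x → x + 18). Hence m_α(x) = x^3 + 54x^2 + 972x + 5589.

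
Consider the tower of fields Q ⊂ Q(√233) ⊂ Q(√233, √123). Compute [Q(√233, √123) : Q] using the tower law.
[Q(√233, √123) : Q] = 4

[Q(√233):Q] = 2 (min poly x^2 - 233, irreducible since 233 is squarefree > 1). For the top step, suppose √123 ∈ Q(√233), say √123 = c + d√233 with c, d ∈ Q. Squaring: 123 = c^2 + 233d^2 + 2cd√233. Since √233 ∉ Q this forces 2cd = 0. If d = 0 then √123 = c ∈ Q, contradicting 123 squarefree > 1. If c = 0 then 123 = 233d^2, so 233·123 = (233d)^2 is a perfect square in Q — but 233·123 = 28659 is not a perfect square (since 233 and 123 are distinct squarefree integers). Contradiction. Hence √123 ∉ Q(√233), so x^2 - 123 stays irreducible over Q(√233) and [Q(√233, √123) : Q(√233)] = 2. By the tower law, [Q(√233, √123) : Q] = 2 · 2 = 4.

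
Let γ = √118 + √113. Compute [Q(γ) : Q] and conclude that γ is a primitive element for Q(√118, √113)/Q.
[Q(γ) : Q] = 4 (equivalently, Q(γ) = Q(√118, √113))

Obviously Q(γ) ⊆ Q(√118, √113), and [Q(√118, √113):Q] = 4 (since 118, 113 are distinct squarefree integers > 1 with 13334 not a perfect square). To show equality we compute the minimal polynomial of γ. From γ = √118 + √113: γ^2 = 118 + 2√(13334) + 113 = 231 + 2√(13334), so γ^2 - 231 = 2√(13334); squaring, (γ^2 - 231)^2 = 4·13334, i.e. γ^4 - 462γ^2 + 53361 - 53336 = 0, i.e. γ^4 - 462γ^2 + 25 = 0. So γ is a root of x^4 - 462x^2 + 25. This polynomial is irreducible over Q: it has no rational root (each ±√118 ± √113 is irrational), and any factorization into two quadratics over Q would force √(13334) ∈ Q (pairing opposite roots) or √118, √113 ∈ Q (other pairings), all impossible. Hence [Q(γ):Q] = 4 = [Q(√118, √113):Q], so Q(γ) = Q(√118, √113).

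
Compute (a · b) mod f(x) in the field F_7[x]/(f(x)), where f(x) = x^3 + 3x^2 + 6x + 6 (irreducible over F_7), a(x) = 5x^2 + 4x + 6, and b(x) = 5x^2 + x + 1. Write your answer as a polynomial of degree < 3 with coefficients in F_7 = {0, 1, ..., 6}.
a · b ≡ 4x^2 + 6x + 5 (mod f(x))

Multiply in F_7[x]: a(x)·b(x) = (5x^2 + 4x + 6)·(5x^2 + x + 1) = 4x^4 + 4x^3 + 4x^2 + 3x + 6. This has degree ≥ 3, so divide by f(x) over F_7: 4x^4 + 4x^3 + 4x^2 + 3x + 6 = (4x + 6)·(x^3 + 3x^2 + 6x + 6) + (4x^2 + 6x + 5). Hence a·b ≡ 4x^2 + 6x + 5 (mod f). (F_7[x]/(f) is a field with 7^3 = 343 elements since f is irreducible of degree 3.)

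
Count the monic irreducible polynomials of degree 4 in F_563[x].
There are 25117257498 monic irreducible polynomials of degree 4 over F_563

Each element of F_{563^4} that lies in no proper subfield is a root of exactly one monic irreducible of degree 4 over F_563, and each such polynomial has 4 distinct roots in F_{563^4}. By Möbius inversion the count is N_563(4) = (1/4) Σ_{d|4} μ(4/d) · 563^d = (1/4)(μ(4)·563^1 + μ(2)·563^2 + μ(1)·563^4) = 100469029992/4 = 25117257498.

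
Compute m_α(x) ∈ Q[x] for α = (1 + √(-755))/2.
m_α(x) = x^2 - x + 189

From 2α - 1 = √(-755), squaring gives (2α - 1)^2 = -755, i.e. 4α^2 - 4α + 1 = -755, so α^2 - α + (1 + 755)/4 = 0. Since -755 ≡ 1 (mod 4), (1 + 755)/4 = 189 ∈ Z. The polynomial x^2 - x + 189 has discriminant 1 - 4·(189) = -755, which is not a perfect square in Q (d = -755 is squarefree and ≠ 1), so x^2 - x + 189 is irreducible over Q. It is the minimal polynomial of α.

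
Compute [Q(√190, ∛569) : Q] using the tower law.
[Q(√190, ∛569) : Q] = 6

Let L = Q(√190, ∛569). Since Q(√190) ⊂ L and [Q(√190):Q] = 2, the tower law gives 2 | [L:Q]. Likewise Q(∛569) ⊂ L with [Q(∛569):Q] = 3 (because 569 is not a perfect cube), so 3 | [L:Q]. As gcd(2,3) = 1, [L:Q] is divisible by 6. Conversely L is generated over Q by √190 and ∛569, so [L:Q] ≤ 2·3 = 6. Therefore [Q(√190, ∛569) : Q] = 6.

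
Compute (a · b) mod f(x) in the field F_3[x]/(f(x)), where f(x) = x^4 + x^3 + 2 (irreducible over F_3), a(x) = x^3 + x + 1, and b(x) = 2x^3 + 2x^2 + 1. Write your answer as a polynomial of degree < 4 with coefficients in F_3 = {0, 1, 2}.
a · b ≡ x^2 + x (mod f(x))

Multiply in F_3[x]: a(x)·b(x) = (x^3 + x + 1)·(2x^3 + 2x^2 + 1) = 2x^6 + 2x^5 + 2x^4 + 2x^3 + 2x^2 + x + 1. This has degree ≥ 4, so divide by f(x) over F_3: 2x^6 + 2x^5 + 2x^4 + 2x^3 + 2x^2 + x + 1 = (2x^2 + 2)·(x^4 + x^3 + 2) + (x^2 + x). Hence a·b ≡ x^2 + x (mod f). (F_3[x]/(f) is a field with 3^4 = 81 elements since f is irreducible of degree 4.)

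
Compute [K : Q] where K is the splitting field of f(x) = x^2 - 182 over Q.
[K : Q] = 2

f(x) = x^2 - 182 factors as (x - √182)(x + √182). The splitting field is K = Q(√182). Since 182 is squarefree and > 1, it is not a perfect square, so x^2 - 182 is irreducible over Q and [Q(√182) : Q] = 2. Hence [K : Q] = 2.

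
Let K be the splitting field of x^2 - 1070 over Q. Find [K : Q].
[K : Q] = 2

f(x) = x^2 - 1070 factors as (x - √1070)(x + √1070). The splitting field is K = Q(√1070). Since 1070 is squarefree and > 1, it is not a perfect square, so x^2 - 1070 is irreducible over Q and [Q(√1070) : Q] = 2. Hence [K : Q] = 2.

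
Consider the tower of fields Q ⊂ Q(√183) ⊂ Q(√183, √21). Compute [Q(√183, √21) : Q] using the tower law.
[Q(√183, √21) : Q] = 4

[Q(√183):Q] = 2 (min poly x^2 - 183, irreducible since 183 is squarefree > 1). For the top step, suppose √21 ∈ Q(√183), say √21 = c + d√183 with c, d ∈ Q. Squaring: 21 = c^2 + 183d^2 + 2cd√183. Since √183 ∉ Q this forces 2cd = 0. If d = 0 then √21 = c ∈ Q, contradicting 21 squarefree > 1. If c = 0 then 21 = 183d^2, so 183·21 = (183d)^2 is a perfect square in Q — but 183·21 = 3843 is not a perfect square (since 183 and 21 are distinct squarefree integers). Contradiction. Hence √21 ∉ Q(√183), so x^2 - 21 stays irreducible over Q(√183) and [Q(√183, √21) : Q(√183)] = 2. By the tower law, [Q(√183, √21) : Q] = 2 · 2 = 4.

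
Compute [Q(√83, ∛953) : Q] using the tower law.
[Q(√83, ∛953) : Q] = 6

Let L = Q(√83, ∛953). Since Q(√83) ⊂ L and [Q(√83):Q] = 2, the tower law gives 2 | [L:Q]. Likewise Q(∛953) ⊂ L with [Q(∛953):Q] = 3 (because 953 is not a perfect cube), so 3 | [L:Q]. As gcd(2,3) = 1, [L:Q] is divisible by 6. Conversely L is generated over Q by √83 and ∛953, so [L:Q] ≤ 2·3 = 6. Therefore [Q(√83, ∛953) : Q] = 6.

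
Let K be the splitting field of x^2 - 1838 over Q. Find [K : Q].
[K : Q] = 2

f(x) = x^2 - 1838 factors as (x - √1838)(x + √1838). The splitting field is K = Q(√1838). Since 1838 is squarefree and > 1, it is not a perfect square, so x^2 - 1838 is irreducible over Q and [Q(√1838) : Q] = 2. Hence [K : Q] = 2.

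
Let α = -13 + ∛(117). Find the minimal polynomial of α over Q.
m_α(x) = x^3 + 39x^2 + 507x + 2080

Set β = α + 13 = ∛(117), so β^3 = 117. Then (α + 13)^3 - 117 = 0, i.e. α is a root of g(x) = (x + 13)^3 - 117 = x^3 + 39x^2 + 507x + 2080. Since g(x) = h(x + 13) where h(x) = x^3 - 117, and h is irreducible over Q (because 117 is not a perfect cube, so h has no rational root, and a monic cubic with no rational root is irreducible), g is also irreducible (irreducibility is preserved under the substitution x → x + 13). Hence m_α(x) = x^3 + 39x^2 + 507x + 2080.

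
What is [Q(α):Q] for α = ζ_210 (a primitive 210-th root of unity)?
[Q(α):Q] = 48

The minimal polynomial of ζ_210 over Q is the 210-th cyclotomic polynomial Φ_210(x), which is irreducible over Q and has degree φ(210) = 48. Hence [Q(α):Q] = φ(210) = 48.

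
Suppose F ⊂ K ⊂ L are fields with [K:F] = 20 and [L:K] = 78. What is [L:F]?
[L:F] = 1560

The tower law says that for any tower of field extensions F ⊂ K ⊂ L with finite degrees, [L:F] = [L:K] · [K:F]. Here this gives [L:F] = 78 · 20 = 1560.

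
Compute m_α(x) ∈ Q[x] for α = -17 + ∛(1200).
m_α(x) = x^3 + 51x^2 + 867x + 3713

Set β = α + 17 = ∛(1200), so β^3 = 1200. Then (α + 17)^3 - 1200 = 0, i.e. α is a root of g(x) = (x + 17)^3 - 1200 = x^3 + 51x^2 + 867x + 3713. Since g(x) = h(x + 17) where h(x) = x^3 - 1200, and h is irreducible over Q (because 1200 is not a perfect cube, so h has no rational root, and a monic cubic with no rational root is irreducible), g is also irreducible (irreducibility is preserved under the substitution x → x + 17). Hence m_α(x) = x^3 + 51x^2 + 867x + 3713.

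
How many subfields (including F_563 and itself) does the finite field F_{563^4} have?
F_{563^4} has 3 subfields

The subfields of F_{p^n} are exactly the fields F_{p^d} for d | n (each is the fixed field of the unique index-d subgroup of Gal(F_{p^n}/F_p) ≅ Z/nZ). The divisors of n = 4 are {1, 2, 4}, giving 3 subfields: F_{563^1}, F_{563^2}, F_{563^4}.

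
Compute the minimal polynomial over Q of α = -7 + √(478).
m_α(x) = x^2 + 14x - 429

From α + 7 = √(478), squaring gives (α + 7)^2 = 478, i.e. α^2 + 14α + 49 = 478, so α^2 + 14α - 429 = 0. The discriminant of x^2 + 14x - 429 is (14)^2 - 4·(-429) = 196 + 1716 = 1912, and 4·(478) is not a perfect square in Q since 478 is squarefree and ≠ 1. Hence x^2 + 14x - 429 is irreducible over Q and is the minimal polynomial of α.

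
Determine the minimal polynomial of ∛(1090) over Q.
m_α(x) = x^3 - 1090

α satisfies α^3 = 1090, so x^3 - 1090 annihilates α. By the rational root test, a rational root p/q (in lowest terms) of x^3 - 1090 would satisfy p^3 = 1090 q^3, forcing q = 1 and p^3 = 1090; but 1090 is not a perfect cube, contradiction. A monic cubic over Q with no rational root is irreducible (any nontrivial factorization would include a linear factor). Hence x^3 - 1090 is the minimal polynomial of α, and in particular [Q(α):Q] = 3.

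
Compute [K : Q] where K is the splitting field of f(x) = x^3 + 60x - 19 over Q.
[K : Q] = 6

By the rational root test, any rational root of the monic integer polynomial f(x) = x^3 + 60x - 19 must be an integer dividing the constant term -19, i.e. one of ±{1, 19}. Evaluating: f(1) = 42, f(-1) = -80, f(19) = 7980, f(-19) = -8018; none is 0, so f has no rational root and is therefore irreducible over Q (a cubic with no linear factor over a field is irreducible). For an irreducible cubic, the Galois group is A_3 or S_3 according as the discriminant disc(f) = -4a^3 - 27b^2 = -4·(60)^3 - 27·(-19)^2 = -873747 is or is not a square in Q. Here disc(f) = -873747 is not a perfect square in Q, so the Galois group of f over Q is not contained in A_3 and must be all of S_3. The splitting field has degree |S_3| = 6 over Q, so [K : Q] = 6.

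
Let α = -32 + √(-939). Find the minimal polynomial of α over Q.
m_α(x) = x^2 + 64x + 1963

From α + 32 = √(-939), squaring gives (α + 32)^2 = -939, i.e. α^2 + 64α + 1024 = -939, so α^2 + 64α + 1963 = 0. The discriminant of x^2 + 64x + 1963 is (64)^2 - 4·(1963) = 4096 - 7852 = -3756, and 4·(-939) is not a perfect square in Q since -939 is squarefree and ≠ 1. Hence x^2 + 64x + 1963 is irreducible over Q and is the minimal polynomial of α.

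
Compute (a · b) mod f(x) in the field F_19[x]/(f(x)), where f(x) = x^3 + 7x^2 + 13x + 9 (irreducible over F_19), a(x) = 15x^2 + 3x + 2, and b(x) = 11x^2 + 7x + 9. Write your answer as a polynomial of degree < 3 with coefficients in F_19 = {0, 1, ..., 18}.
a · b ≡ 3x^2 + 16x + 13 (mod f(x))

Multiply in F_19[x]: a(x)·b(x) = (15x^2 + 3x + 2)·(11x^2 + 7x + 9) = 13x^4 + 5x^3 + 7x^2 + 3x + 18. This has degree ≥ 3, so divide by f(x) over F_19: 13x^4 + 5x^3 + 7x^2 + 3x + 18 = (13x + 9)·(x^3 + 7x^2 + 13x + 9) + (3x^2 + 16x + 13). Hence a·b ≡ 3x^2 + 16x + 13 (mod f). (F_19[x]/(f) is a field with 19^3 = 6859 elements since f is irreducible of degree 3.)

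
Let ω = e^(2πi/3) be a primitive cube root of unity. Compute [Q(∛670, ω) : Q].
[Q(∛670, ω) : Q] = 6

[Q(∛670):Q] = 3 (min poly x^3 - 670, irreducible since 670 is not a perfect cube). [Q(ω):Q] = 2 (min poly x^2 + x + 1). Since Q(∛670) ⊂ R and ω ∉ R, we have ω ∉ Q(∛670), so x^2 + x + 1 remains irreducible over Q(∛670) and [Q(∛670, ω) : Q(∛670)] = 2. By the tower law, [Q(∛670, ω) : Q] = 3 · 2 = 6. (In fact Q(∛670, ω) is the splitting field of x^3 - 670 over Q.)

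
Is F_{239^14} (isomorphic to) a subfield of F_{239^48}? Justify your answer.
No: F_{239^14} is not a subfield of F_{239^48}

F_{p^m} embeds in F_{p^n} iff m | n. Here 14 ∤ 48 (since 48 = 3·14 + 6 with remainder 6 ≠ 0), so F_{239^14} is not a subfield of F_{239^48}. Equivalently: if it were, the tower law would give 14 = [F_{239^14}:F_239] dividing [F_{239^48}:F_239] = 48, contradiction.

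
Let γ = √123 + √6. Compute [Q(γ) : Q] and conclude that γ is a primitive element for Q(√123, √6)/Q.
[Q(γ) : Q] = 4 (equivalently, Q(γ) = Q(√123, √6))

Obviously Q(γ) ⊆ Q(√123, √6), and [Q(√123, √6):Q] = 4 (since 123, 6 are distinct squarefree integers > 1 with 738 not a perfect square). To show equality we compute the minimal polynomial of γ. From γ = √123 + √6: γ^2 = 123 + 2√(738) + 6 = 129 + 2√(738), so γ^2 - 129 = 2√(738); squaring, (γ^2 - 129)^2 = 4·738, i.e. γ^4 - 258γ^2 + 16641 - 2952 = 0, i.e. γ^4 - 258γ^2 + 13689 = 0. So γ is a root of x^4 - 258x^2 + 13689. This polynomial is irreducible over Q: it has no rational root (each ±√123 ± √6 is irrational), and any factorization into two quadratics over Q would force √(738) ∈ Q (pairing opposite roots) or √123, √6 ∈ Q (other pairings), all impossible. Hence [Q(γ):Q] = 4 = [Q(√123, √6):Q], so Q(γ) = Q(√123, √6).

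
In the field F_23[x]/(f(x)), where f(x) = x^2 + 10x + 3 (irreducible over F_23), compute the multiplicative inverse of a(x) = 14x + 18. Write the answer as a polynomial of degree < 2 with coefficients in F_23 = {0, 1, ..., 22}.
a(x)^(-1) ≡ 16x + 8 (mod f(x))

Since f is irreducible over F_23, F_23[x]/(f) is a field and a(x) ≠ 0 has an inverse. Apply the extended Euclidean algorithm to f(x) and a(x) in F_23[x]: f(x) = (5x + 14)·a(x) + (4). The last nonzero remainder is the constant 4 = gcd(f, a) in F_23. Back-substituting through the division chain expresses 4 = s(x)·a(x) + t(x)·f(x) with s(x) ≡ 18x + 9 (mod f), so (18x + 9)·a(x) ≡ 4 (mod f). Multiplying by 4^(-1) ≡ 6 in F_23 gives a(x)^(-1) ≡ 6·(18x + 9) ≡ 16x + 8 (mod f). Check: (14x + 18)·(16x + 8) = 17x^2 + 9x + 6 ≡ 1 (mod x^2 + 10x + 3).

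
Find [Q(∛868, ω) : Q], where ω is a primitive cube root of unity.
[Q(∛868, ω) : Q] = 6

[Q(∛868):Q] = 3 (min poly x^3 - 868, irreducible since 868 is not a perfect cube). [Q(ω):Q] = 2 (min poly x^2 + x + 1). Since Q(∛868) ⊂ R and ω ∉ R, we have ω ∉ Q(∛868), so x^2 + x + 1 remains irreducible over Q(∛868) and [Q(∛868, ω) : Q(∛868)] = 2. By the tower law, [Q(∛868, ω) : Q] = 3 · 2 = 6. (In fact Q(∛868, ω) is the splitting field of x^3 - 868 over Q.)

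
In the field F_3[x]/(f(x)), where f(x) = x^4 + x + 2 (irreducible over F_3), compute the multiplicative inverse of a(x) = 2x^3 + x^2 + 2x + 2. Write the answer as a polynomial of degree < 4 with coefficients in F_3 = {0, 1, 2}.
a(x)^(-1) ≡ 2x^3 + 2x^2 + 2x (mod f(x))

Since f is irreducible over F_3, F_3[x]/(f) is a field and a(x) ≠ 0 has an inverse. Apply the extended Euclidean algorithm to f(x) and a(x) in F_3[x]: f(x) = (2x + 2)·a(x) + (2x + 1);  a(x) = (x^2 + 1)·(2x + 1) + (1). The last nonzero remainder is the constant 1 = gcd(f, a) in F_3. Back-substituting through the division chain expresses 1 = s(x)·a(x) + t(x)·f(x) with s(x) ≡ 2x^3 + 2x^2 + 2x (mod f), so a(x)^(-1) ≡ s(x) = 2x^3 + 2x^2 + 2x (mod f). Check: (2x^3 + x^2 + 2x + 2)·(2x^3 + 2x^2 + 2x) = x^6 + x^4 + x^3 + 2x^2 + x ≡ 1 (mod x^4 + x + 2).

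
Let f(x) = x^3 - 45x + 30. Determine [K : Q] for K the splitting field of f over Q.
[K : Q] = 6

By the rational root test, any rational root of the monic integer polynomial f(x) = x^3 - 45x + 30 must be an integer dividing the constant term 30, i.e. one of ±{1, 2, 3, 5, 6, 10, 15, 30}. Evaluating: f(1) = -14, f(-1) = 74, f(2) = -52, f(-2) = 112, f(3) = -78, f(-3) = 138, f(5) = -70, f(-5) = 130, f(6) = -24, f(-6) = 84, f(10) = 580, f(-10) = -520, f(15) = 2730, f(-15) = -2670, f(30) = 25680, f(-30) = -25620; none is 0, so f has no rational root and is therefore irreducible over Q (a cubic with no linear factor over a field is irreducible). For an irreducible cubic, the Galois group is A_3 or S_3 according as the discriminant disc(f) = -4a^3 - 27b^2 = -4·(-45)^3 - 27·(30)^2 = 340200 is or is not a square in Q. Here disc(f) = 340200 is not a perfect square in Q, so the Galois group of f over Q is not contained in A_3 and must be all of S_3. The splitting field has degree |S_3| = 6 over Q, so [K : Q] = 6.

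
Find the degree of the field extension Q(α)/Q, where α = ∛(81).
[Q(α):Q] = 3

The minimal polynomial of α is x^3 - 81, irreducible over Q since 81 is not a perfect cube (so x^3 - 81 has no rational root). Hence [Q(α):Q] = deg(m_α) = 3.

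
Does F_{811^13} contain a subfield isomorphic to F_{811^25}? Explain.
No: F_{811^25} is not a subfield of F_{811^13}

F_{p^m} embeds in F_{p^n} iff m | n. Here 25 ∤ 13 (since 13 = 0·25 + 13 with remainder 13 ≠ 0), so F_{811^25} is not a subfield of F_{811^13}. Equivalently: if it were, the tower law would give 25 = [F_{811^25}:F_811] dividing [F_{811^13}:F_811] = 13, contradiction.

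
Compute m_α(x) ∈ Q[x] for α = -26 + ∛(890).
m_α(x) = x^3 + 78x^2 + 2028x + 16686

Set β = α + 26 = ∛(890), so β^3 = 890. Then (α + 26)^3 - 890 = 0, i.e. α is a root of g(x) = (x + 26)^3 - 890 = x^3 + 78x^2 + 2028x + 16686. Since g(x) = h(x + 26) where h(x) = x^3 - 890, and h is irreducible over Q (because 890 is not a perfect cube, so h has no rational root, and a monic cubic with no rational root is irreducible), g is also irreducible (irreducibility is preserved under the substitution x → x + 26). Hence m_α(x) = x^3 + 78x^2 + 2028x + 16686.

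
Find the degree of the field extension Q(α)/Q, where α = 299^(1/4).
[Q(α):Q] = 4

α is a root of x^4 - 299. By Eisenstein's criterion at the prime p = 13 (which divides the constant term 299 but p^2 = 169 does not, since 299 is squarefree), x^4 - 299 is irreducible over Q. Hence [Q(α):Q] = 4.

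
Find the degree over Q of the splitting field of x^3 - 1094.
[K : Q] = 6

The roots of x^3 - 1094 are ∛1094, ω∛1094, ω^2∛1094 where ω = e^(2πi/3) is a primitive cube root of unity, so K = Q(∛1094, ω). Now [Q(∛1094):Q] = 3 (since 1094 is not a perfect cube, x^3 - 1094 is irreducible) and [Q(ω):Q] = 2. Both 2 and 3 divide [K:Q], and [K:Q] ≤ 3·2 = 6, so [K:Q] = 6. (Equivalently: Q(∛1094) ⊂ R but ω ∉ R, so [K : Q(∛1094)] = 2.)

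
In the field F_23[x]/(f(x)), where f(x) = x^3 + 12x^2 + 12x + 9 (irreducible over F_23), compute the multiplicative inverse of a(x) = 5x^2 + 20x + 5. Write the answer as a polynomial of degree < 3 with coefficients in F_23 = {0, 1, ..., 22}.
a(x)^(-1) ≡ 6x^2 + 19 (mod f(x))

Since f is irreducible over F_23, F_23[x]/(f) is a field and a(x) ≠ 0 has an inverse. Apply the extended Euclidean algorithm to f(x) and a(x) in F_23[x]: f(x) = (14x + 20)·a(x) + (2x + 1);  a(x) = (14x + 3)·(2x + 1) + (2). The last nonzero remainder is the constant 2 = gcd(f, a) in F_23. Back-substituting through the division chain expresses 2 = s(x)·a(x) + t(x)·f(x) with s(x) ≡ 12x^2 + 15 (mod f), so (12x^2 + 15)·a(x) ≡ 2 (mod f). Multiplying by 2^(-1) ≡ 12 in F_23 gives a(x)^(-1) ≡ 12·(12x^2 + 15) ≡ 6x^2 + 19 (mod f). Check: (5x^2 + 20x + 5)·(6x^2 + 19) = 7x^4 + 5x^3 + 10x^2 + 12x + 3 ≡ 1 (mod x^3 + 12x^2 + 12x + 9).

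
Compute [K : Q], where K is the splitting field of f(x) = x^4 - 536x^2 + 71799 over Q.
[K : Q] = 4

Solving the quadratic in x^2: x^2 = (536 ± √(536^2 - 4·71799))/2 = (536 ± √100)/2 = (536 ± 10)/2, giving x^2 = 263 or x^2 = 273. So f(x) = (x^2 - 263)(x^2 - 273) and the roots of f are ±√263, ±√273. Hence the splitting field is K = Q(√263, √273). Since 263 and 273 are distinct squarefree integers > 1, their product 71799 is not a perfect square, so √273 ∉ Q(√263). By the tower law [K:Q] = [Q(√263,√273):Q(√263)] · [Q(√263):Q] = 2 · 2 = 4.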